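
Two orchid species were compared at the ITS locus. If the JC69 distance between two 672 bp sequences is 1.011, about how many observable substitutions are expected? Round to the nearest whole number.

Invert JC69: p = (3/4)(1 − e^(−4d/3)) = 0.75 × (1 − e^(-1.348)) = 0.75 × (1 − 0.259759) = 0.555181.
Expected differing sites = pL ≈ 0.555181 × 672 = 373.081632 ≈ 373.

373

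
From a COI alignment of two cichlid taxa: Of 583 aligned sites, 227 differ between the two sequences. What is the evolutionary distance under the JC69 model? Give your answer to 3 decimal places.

p = 227/583 ≈ 0.389365.
d = −(3/4) ln(1 − 4p/3) = −0.75 ln(1 − 0.519153) = −0.75 ln(0.480847)
  = −0.75 × (-0.732206) = 0.549155 substitutions/site.

0.549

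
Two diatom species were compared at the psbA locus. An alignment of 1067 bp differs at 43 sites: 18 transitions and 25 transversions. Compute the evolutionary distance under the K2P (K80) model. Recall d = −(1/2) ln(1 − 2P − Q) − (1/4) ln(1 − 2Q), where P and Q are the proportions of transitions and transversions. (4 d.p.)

0.0414

P = 18/1067 ≈ 0.01687 and Q = 25/1067 ≈ 0.02343.
Under the Kimura two-parameter model, d = −½ ln(1 − 2P − Q) − ¼ ln(1 − 2Q).
1 − 2P − Q = 0.94283, giving −½ ln(0.94283) = 0.029435.
1 − 2Q = 0.95314, giving −¼ ln(0.95314) = 0.011998.
d = 0.029435 + 0.011998 = 0.041433.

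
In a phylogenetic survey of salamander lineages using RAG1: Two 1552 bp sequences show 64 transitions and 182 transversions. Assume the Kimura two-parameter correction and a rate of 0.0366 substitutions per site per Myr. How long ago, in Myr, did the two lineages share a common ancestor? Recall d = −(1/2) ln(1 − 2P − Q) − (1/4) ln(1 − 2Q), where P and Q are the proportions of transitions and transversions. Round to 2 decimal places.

2.43

P = 64/1552 ≈ 0.041237 and Q = 182/1552 ≈ 0.117268.
Under the Kimura two-parameter model, d = −½ ln(1 − 2P − Q) − ¼ ln(1 − 2Q).
1 − 2P − Q = 0.800258, giving −½ ln(0.800258) = 0.111411.
1 − 2Q = 0.765464, giving −¼ ln(0.765464) = 0.066818.
d = 0.111411 + 0.066818 = 0.178229.
Under a molecular clock d = 2μt, so t = d/(2μ) = 0.178229 / (2 × 0.0366) = 2.43 Myr.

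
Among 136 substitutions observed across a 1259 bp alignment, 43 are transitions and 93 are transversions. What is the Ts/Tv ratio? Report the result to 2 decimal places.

0.46

R = 43/93 = 0.462365… ≈ 0.46 (to 2 d.p.).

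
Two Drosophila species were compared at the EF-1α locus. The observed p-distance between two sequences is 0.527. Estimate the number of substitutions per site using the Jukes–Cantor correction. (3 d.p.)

d = −(3/4) ln(1 − 4p/3) = −0.75 ln(1 − 0.702667) = −0.75 ln(0.297333)
  = −0.75 × (-1.212903) = 0.909677 substitutions/site.

0.910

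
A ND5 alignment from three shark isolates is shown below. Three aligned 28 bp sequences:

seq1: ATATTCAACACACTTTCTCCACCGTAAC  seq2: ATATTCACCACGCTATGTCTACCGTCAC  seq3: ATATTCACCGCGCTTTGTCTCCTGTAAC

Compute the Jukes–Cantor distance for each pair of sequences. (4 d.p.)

d(seq1,seq2) = 0.2524, d(seq1,seq3) = 0.3041, d(seq2,seq3) = 0.2040

seq1–seq2: 6/28 sites differ → p ≈ 0.214286, d = −0.75 ln(1 − 0.285715) = 0.252355 ≈ 0.2524.
seq1–seq3: 7/28 sites differ → p = 0.25, d = −0.75 ln(1 − 0.333333) = 0.304098 ≈ 0.3041.
seq2–seq3: 5/28 sites differ → p ≈ 0.178571, d = −0.75 ln(1 − 0.238095) = 0.203950 ≈ 0.2040.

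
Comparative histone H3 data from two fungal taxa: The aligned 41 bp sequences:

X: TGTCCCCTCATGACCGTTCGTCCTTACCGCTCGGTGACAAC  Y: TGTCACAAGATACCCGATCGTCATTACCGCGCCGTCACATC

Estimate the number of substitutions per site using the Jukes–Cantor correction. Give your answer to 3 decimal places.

0.371

The sequences differ at 12 of 41 sites, so p = 12/41 ≈ 0.292683.
d = −(3/4) ln(1 − 4p/3) = −0.75 ln(1 − 0.390244) = −0.75 ln(0.609756)
  = −0.75 × (-0.494696) = 0.371022 substitutions/site.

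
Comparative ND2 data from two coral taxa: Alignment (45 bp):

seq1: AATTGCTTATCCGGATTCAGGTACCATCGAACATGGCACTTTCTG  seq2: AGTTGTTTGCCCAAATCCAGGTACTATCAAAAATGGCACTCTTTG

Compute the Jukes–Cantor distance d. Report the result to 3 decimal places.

0.330

The sequences differ at 12 of 45 sites, so p = 12/45 ≈ 0.266667.
d = −(3/4) ln(1 − 4p/3) = −0.75 ln(1 − 0.355556) = −0.75 ln(0.644444)
  = −0.75 × (-0.439367) = 0.329525 substitutions/site.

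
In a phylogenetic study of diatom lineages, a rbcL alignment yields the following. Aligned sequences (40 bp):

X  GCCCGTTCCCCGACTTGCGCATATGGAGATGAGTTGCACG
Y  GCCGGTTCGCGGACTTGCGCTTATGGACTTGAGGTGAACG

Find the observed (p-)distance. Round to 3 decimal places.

0.200

The sequences differ at 8 of 40 positions (sites 4, 9, 11, 21, 28, 29, 34, 37).
p = 8/40 = 0.200.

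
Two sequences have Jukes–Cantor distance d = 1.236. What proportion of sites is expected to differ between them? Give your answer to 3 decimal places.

p = (3/4)(1 − e^(−4d/3)) = 0.75 × (1 − e^(-1.648)) = 0.75 × (1 − 0.192434) = 0.605675.

0.606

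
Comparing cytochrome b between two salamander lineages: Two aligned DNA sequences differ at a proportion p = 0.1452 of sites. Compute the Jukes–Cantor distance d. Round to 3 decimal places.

d = −(3/4) ln(1 − 4p/3) = −0.75 ln(1 − 0.1936) = −0.75 ln(0.8064)
  = −0.75 × (-0.215175) = 0.161381 substitutions/site.

0.161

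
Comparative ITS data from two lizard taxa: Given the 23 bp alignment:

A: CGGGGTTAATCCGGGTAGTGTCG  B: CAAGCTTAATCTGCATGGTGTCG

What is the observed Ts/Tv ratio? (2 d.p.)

Transitions are A↔G and C↔T; transversions are all other mismatches.
Transitions: 5. Transversions: 2.
R = 5/2 = 2.50.

2.50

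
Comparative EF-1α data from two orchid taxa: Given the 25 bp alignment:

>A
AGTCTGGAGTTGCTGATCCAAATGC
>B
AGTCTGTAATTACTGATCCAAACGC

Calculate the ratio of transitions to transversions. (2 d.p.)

3.00

Transitions are A↔G and C↔T; transversions are all other mismatches.
Transitions: 3. Transversions: 1.
R = 3/1 = 3.00.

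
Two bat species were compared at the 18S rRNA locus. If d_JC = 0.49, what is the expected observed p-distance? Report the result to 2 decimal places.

p = (3/4)(1 − e^(−4d/3)) = 0.75 × (1 − e^(-0.653333)) = 0.75 × (1 − 0.520309) = 0.359768.

0.36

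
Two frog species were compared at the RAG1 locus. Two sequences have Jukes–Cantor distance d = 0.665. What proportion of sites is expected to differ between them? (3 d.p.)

0.441

p = (3/4)(1 − e^(−4d/3)) = 0.75 × (1 − e^(-0.886667)) = 0.75 × (1 − 0.412027) = 0.440980.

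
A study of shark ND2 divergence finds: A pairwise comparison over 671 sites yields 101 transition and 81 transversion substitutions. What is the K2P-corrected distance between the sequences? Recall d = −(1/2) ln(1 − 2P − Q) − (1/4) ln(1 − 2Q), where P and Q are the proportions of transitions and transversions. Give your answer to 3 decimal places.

0.343

P = 101/671 ≈ 0.150522 and Q = 81/671 ≈ 0.120715.
Under the Kimura two-parameter model, d = −½ ln(1 − 2P − Q) − ¼ ln(1 − 2Q).
1 − 2P − Q = 0.578241, giving −½ ln(0.578241) = 0.273882.
1 − 2Q = 0.75857, giving −¼ ln(0.75857) = 0.069080.
d = 0.273882 + 0.069080 = 0.342962.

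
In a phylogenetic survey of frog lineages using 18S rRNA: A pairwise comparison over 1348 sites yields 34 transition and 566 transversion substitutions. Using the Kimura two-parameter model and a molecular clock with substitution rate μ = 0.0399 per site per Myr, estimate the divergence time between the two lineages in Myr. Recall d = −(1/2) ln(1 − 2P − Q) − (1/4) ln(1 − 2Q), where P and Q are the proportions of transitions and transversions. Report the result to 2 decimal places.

9.72

P = 34/1348 ≈ 0.025223 and Q = 566/1348 ≈ 0.419881.
Under the Kimura two-parameter model, d = −½ ln(1 − 2P − Q) − ¼ ln(1 − 2Q).
1 − 2P − Q = 0.529673, giving −½ ln(0.529673) = 0.317748.
1 − 2Q = 0.160238, giving −¼ ln(0.160238) = 0.457774.
d = 0.317748 + 0.457774 = 0.775522.
Under a molecular clock d = 2μt, so t = d/(2μ) = 0.775522 / (2 × 0.0399) = 9.72 Myr.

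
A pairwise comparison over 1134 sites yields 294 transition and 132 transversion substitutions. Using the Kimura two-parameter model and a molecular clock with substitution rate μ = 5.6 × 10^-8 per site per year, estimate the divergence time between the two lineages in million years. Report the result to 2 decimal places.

5.09

P = 294/1134 ≈ 0.259259 and Q = 132/1134 ≈ 0.116402.
Under the Kimura two-parameter model, d = −½ ln(1 − 2P − Q) − ¼ ln(1 − 2Q).
1 − 2P − Q = 0.36508, giving −½ ln(0.36508) = 0.503819.
1 − 2Q = 0.767196, giving −¼ ln(0.767196) = 0.066253.
d = 0.503819 + 0.066253 = 0.570072.
Under a molecular clock d = 2μt, so t = d/(2μ) = 0.570072 / (2 × 5.6 × 10^-8) = 5.09 million years.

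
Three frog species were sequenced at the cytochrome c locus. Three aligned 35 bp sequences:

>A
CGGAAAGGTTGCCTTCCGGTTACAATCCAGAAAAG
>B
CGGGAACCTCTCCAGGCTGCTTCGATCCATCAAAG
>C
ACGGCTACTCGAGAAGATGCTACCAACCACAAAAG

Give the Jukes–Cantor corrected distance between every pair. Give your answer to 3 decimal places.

d(A,B) = 0.572, d(A,C) = 0.965, d(B,C) = 0.635

A–B: 14/35 sites differ → p = 0.4, d = −0.75 ln(1 − 0.533333) = 0.571605 ≈ 0.572.
A–C: 19/35 sites differ → p ≈ 0.542857, d = −0.75 ln(1 − 0.723809) = 0.964997 ≈ 0.965.
B–C: 15/35 sites differ → p ≈ 0.428571, d = −0.75 ln(1 − 0.571428) = 0.635472 ≈ 0.635.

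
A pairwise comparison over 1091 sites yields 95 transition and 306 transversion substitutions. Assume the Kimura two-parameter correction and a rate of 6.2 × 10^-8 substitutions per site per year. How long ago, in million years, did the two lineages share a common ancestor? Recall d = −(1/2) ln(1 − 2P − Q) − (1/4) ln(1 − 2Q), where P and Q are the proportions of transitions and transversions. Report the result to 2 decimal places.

4.10

P = 95/1091 ≈ 0.087076 and Q = 306/1091 ≈ 0.280477.
Under the Kimura two-parameter model, d = −½ ln(1 − 2P − Q) − ¼ ln(1 − 2Q).
1 − 2P − Q = 0.545371, giving −½ ln(0.545371) = 0.303144.
1 − 2Q = 0.439046, giving −¼ ln(0.439046) = 0.205788.
d = 0.303144 + 0.205788 = 0.508932.
Under a molecular clock d = 2μt, so t = d/(2μ) = 0.508932 / (2 × 6.2 × 10^-8) = 4.10 million years.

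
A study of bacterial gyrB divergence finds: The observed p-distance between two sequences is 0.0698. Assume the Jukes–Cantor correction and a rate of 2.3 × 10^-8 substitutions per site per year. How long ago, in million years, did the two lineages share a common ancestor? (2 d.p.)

1.59

d = −(3/4) ln(1 − 4p/3) = −0.75 ln(1 − 0.093067) = −0.75 ln(0.906933)
  = −0.75 × (-0.097687) = 0.073265 substitutions/site.
Under a molecular clock d = 2μt, so t = d/(2μ) = 0.073265 / (2 × 2.3 × 10^-8) = 1.59 million years.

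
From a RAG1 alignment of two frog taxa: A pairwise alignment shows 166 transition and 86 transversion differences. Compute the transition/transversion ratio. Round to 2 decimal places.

R = 166/86 = 1.930232… ≈ 1.93 (to 2 d.p.).

1.93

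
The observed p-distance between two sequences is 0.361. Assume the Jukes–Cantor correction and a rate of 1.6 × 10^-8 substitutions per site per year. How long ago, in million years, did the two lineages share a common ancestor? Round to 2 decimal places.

d = −(3/4) ln(1 − 4p/3) = −0.75 ln(1 − 0.481333) = −0.75 ln(0.518667)
  = −0.75 × (-0.656493) = 0.492370 substitutions/site.
Under a molecular clock d = 2μt, so t = d/(2μ) = 0.492370 / (2 × 1.6 × 10^-8) = 15.39 million years.

15.39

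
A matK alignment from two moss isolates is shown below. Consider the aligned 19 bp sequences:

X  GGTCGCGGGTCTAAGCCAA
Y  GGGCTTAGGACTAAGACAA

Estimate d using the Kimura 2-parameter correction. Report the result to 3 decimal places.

Of 19 sites, 2 differences are transitions and 4 are transversions, so P = 2/19 ≈ 0.105263 and Q = 4/19 ≈ 0.210526.
Under the Kimura two-parameter model, d = −½ ln(1 − 2P − Q) − ¼ ln(1 − 2Q).
1 − 2P − Q = 0.578948, giving −½ ln(0.578948) = 0.273271.
1 − 2Q = 0.578948, giving −¼ ln(0.578948) = 0.136636.
d = 0.273271 + 0.136636 = 0.409907.

0.410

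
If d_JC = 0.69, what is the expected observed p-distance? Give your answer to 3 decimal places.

p = (3/4)(1 − e^(−4d/3)) = 0.75 × (1 − e^(-0.92)) = 0.75 × (1 − 0.398519) = 0.451111.

0.451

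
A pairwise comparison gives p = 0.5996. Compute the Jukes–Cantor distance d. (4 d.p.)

1.2051

d = −(3/4) ln(1 − 4p/3) = −0.75 ln(1 − 0.799467) = −0.75 ln(0.200533)
  = −0.75 × (-1.606776) = 1.205082 substitutions/site.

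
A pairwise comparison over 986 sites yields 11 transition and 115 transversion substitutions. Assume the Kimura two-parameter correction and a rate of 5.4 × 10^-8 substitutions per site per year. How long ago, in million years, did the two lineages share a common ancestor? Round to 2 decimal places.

P = 11/986 ≈ 0.011156 and Q = 115/986 ≈ 0.116633.
Under the Kimura two-parameter model, d = −½ ln(1 − 2P − Q) − ¼ ln(1 − 2Q).
1 − 2P − Q = 0.861055, giving −½ ln(0.861055) = 0.074798.
1 − 2Q = 0.766734, giving −¼ ln(0.766734) = 0.066404.
d = 0.074798 + 0.066404 = 0.141202.
Under a molecular clock d = 2μt, so t = d/(2μ) = 0.141202 / (2 × 5.4 × 10^-8) = 1.31 million years.

1.31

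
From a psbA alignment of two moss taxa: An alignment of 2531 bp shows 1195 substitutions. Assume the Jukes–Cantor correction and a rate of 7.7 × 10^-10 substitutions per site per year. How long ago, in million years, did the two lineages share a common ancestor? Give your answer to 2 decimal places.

483.59

p = 1195/2531 ≈ 0.472145.
d = −(3/4) ln(1 − 4p/3) = −0.75 ln(1 − 0.629527) = −0.75 ln(0.370473)
  = −0.75 × (-0.992975) = 0.744731 substitutions/site.
Under a molecular clock d = 2μt, so t = d/(2μ) = 0.744731 / (2 × 7.7 × 10^-10) = 483.59 million years.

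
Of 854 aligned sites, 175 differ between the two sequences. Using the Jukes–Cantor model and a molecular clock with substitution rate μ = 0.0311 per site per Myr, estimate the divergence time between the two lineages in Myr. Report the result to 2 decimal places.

3.85

p = 175/854 ≈ 0.204918.
d = −(3/4) ln(1 − 4p/3) = −0.75 ln(1 − 0.273224) = −0.75 ln(0.726776)
  = −0.75 × (-0.319137) = 0.239353 substitutions/site.
Under a molecular clock d = 2μt, so t = d/(2μ) = 0.239353 / (2 × 0.0311) = 3.85 Myr.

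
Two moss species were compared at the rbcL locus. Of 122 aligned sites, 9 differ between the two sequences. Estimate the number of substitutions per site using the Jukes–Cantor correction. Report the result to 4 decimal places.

p = 9/122 ≈ 0.07377.
d = −(3/4) ln(1 − 4p/3) = −0.75 ln(1 − 0.09836) = −0.75 ln(0.90164)
  = −0.75 × (-0.103540) = 0.077655 substitutions/site.

0.0777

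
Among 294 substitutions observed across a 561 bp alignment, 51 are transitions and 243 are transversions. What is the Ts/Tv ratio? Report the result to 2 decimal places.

R = 51/243 = 0.209876… ≈ 0.21 (to 2 d.p.).

0.21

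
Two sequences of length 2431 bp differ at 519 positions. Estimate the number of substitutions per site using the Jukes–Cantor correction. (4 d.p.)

p = 519/2431 ≈ 0.213492.
d = −(3/4) ln(1 − 4p/3) = −0.75 ln(1 − 0.284656) = −0.75 ln(0.715344)
  = −0.75 × (-0.334992) = 0.251244 substitutions/site.

0.2512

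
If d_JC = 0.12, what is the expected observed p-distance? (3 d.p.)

p = (3/4)(1 − e^(−4d/3)) = 0.75 × (1 − e^(-0.16)) = 0.75 × (1 − 0.852144) = 0.110892.

0.111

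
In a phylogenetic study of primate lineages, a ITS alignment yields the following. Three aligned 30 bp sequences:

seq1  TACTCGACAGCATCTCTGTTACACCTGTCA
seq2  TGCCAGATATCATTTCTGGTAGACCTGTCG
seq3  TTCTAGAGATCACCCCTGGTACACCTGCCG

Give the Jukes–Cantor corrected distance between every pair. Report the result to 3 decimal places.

d(seq1,seq2) = 0.383, d(seq1,seq3) = 0.383, d(seq2,seq3) = 0.330

seq1–seq2: 9/30 sites differ → p = 0.3, d = −0.75 ln(1 − 0.4) = 0.383119 ≈ 0.383.
seq1–seq3: 9/30 sites differ → p = 0.3, d = −0.75 ln(1 − 0.4) = 0.383119 ≈ 0.383.
seq2–seq3: 8/30 sites differ → p ≈ 0.266667, d = −0.75 ln(1 − 0.355556) = 0.329526 ≈ 0.330.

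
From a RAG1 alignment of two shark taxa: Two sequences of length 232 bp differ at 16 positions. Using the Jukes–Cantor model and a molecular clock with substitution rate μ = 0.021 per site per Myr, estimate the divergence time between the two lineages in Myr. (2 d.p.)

p = 16/232 ≈ 0.068966.
d = −(3/4) ln(1 − 4p/3) = −0.75 ln(1 − 0.091955) = −0.75 ln(0.908045)
  = −0.75 × (-0.096461) = 0.072346 substitutions/site.
Under a molecular clock d = 2μt, so t = d/(2μ) = 0.072346 / (2 × 0.021) = 1.72 Myr.

1.72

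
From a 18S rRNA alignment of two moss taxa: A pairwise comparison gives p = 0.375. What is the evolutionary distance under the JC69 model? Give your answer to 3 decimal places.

d = −(3/4) ln(1 − 4p/3) = −0.75 ln(1 − 0.5) = −0.75 ln(0.5)
  = −0.75 × (-0.693147) = 0.519860 substitutions/site.

0.520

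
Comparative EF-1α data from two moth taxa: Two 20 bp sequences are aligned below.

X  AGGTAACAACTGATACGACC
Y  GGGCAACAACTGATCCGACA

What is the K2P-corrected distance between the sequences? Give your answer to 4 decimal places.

Of 20 sites, 2 differences are transitions and 2 are transversions, so P = 2/20 = 0.1 and Q = 2/20 = 0.1.
Under the Kimura two-parameter model, d = −½ ln(1 − 2P − Q) − ¼ ln(1 − 2Q).
1 − 2P − Q = 0.7, giving −½ ln(0.7) = 0.178337.
1 − 2Q = 0.8, giving −¼ ln(0.8) = 0.055786.
d = 0.178337 + 0.055786 = 0.234123.

0.2341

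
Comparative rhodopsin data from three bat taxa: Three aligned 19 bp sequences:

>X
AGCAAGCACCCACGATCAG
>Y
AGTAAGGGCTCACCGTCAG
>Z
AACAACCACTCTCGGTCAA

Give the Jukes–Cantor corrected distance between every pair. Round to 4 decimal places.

X–Y: 6/19 sites differ → p ≈ 0.315789, d = −0.75 ln(1 − 0.421052) = 0.409907 ≈ 0.4099.
X–Z: 6/19 sites differ → p ≈ 0.315789, d = −0.75 ln(1 − 0.421052) = 0.409907 ≈ 0.4099.
Y–Z: 8/19 sites differ → p ≈ 0.421053, d = −0.75 ln(1 − 0.561404) = 0.618132 ≈ 0.6181.

d(X,Y) = 0.4099, d(X,Z) = 0.4099, d(Y,Z) = 0.6181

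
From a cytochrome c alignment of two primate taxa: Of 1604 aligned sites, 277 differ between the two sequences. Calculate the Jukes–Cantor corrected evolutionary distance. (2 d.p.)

p = 277/1604 ≈ 0.172693.
d = −(3/4) ln(1 − 4p/3) = −0.75 ln(1 − 0.230257) = −0.75 ln(0.769743)
  = −0.75 × (-0.261699) = 0.196274 substitutions/site.

0.20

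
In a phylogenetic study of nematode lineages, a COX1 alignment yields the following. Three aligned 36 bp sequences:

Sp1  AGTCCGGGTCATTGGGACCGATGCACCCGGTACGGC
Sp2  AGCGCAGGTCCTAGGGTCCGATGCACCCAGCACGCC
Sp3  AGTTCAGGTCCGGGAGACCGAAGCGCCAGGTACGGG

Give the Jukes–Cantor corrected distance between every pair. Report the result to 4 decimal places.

d(Sp1,Sp2) = 0.3041, d(Sp1,Sp3) = 0.3470, d(Sp2,Sp3) = 0.4926

Sp1–Sp2: 9/36 sites differ → p = 0.25, d = −0.75 ln(1 − 0.333333) = 0.304098 ≈ 0.3041.
Sp1–Sp3: 10/36 sites differ → p ≈ 0.277778, d = −0.75 ln(1 − 0.370371) = 0.346968 ≈ 0.3470.
Sp2–Sp3: 13/36 sites differ → p ≈ 0.361111, d = −0.75 ln(1 − 0.481481) = 0.492584 ≈ 0.4926.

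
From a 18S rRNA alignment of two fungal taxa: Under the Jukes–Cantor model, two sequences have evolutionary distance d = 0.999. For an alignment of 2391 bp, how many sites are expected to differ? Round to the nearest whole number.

1320

Invert JC69: p = (3/4)(1 − e^(−4d/3)) = 0.75 × (1 − e^(-1.332)) = 0.75 × (1 − 0.263949) = 0.552038.
Expected differing sites = pL ≈ 0.552038 × 2391 = 1319.922858 ≈ 1320.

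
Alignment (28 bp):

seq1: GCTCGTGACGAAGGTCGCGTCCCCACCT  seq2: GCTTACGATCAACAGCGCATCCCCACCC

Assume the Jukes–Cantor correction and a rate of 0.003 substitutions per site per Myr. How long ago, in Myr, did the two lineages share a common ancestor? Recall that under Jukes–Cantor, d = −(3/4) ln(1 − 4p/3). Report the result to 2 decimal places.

The sequences differ at 10 of 28 sites (4, 5, 6, 9, 10, 13, 14, 15, 19, 28), so p = 10/28 ≈ 0.357143.
d = −(3/4) ln(1 − 4p/3) = −0.75 ln(1 − 0.476191) = −0.75 ln(0.523809)
  = −0.75 × (-0.646628) = 0.484971 substitutions/site.
Under a molecular clock d = 2μt, so t = d/(2μ) = 0.484971 / (2 × 0.003) = 80.83 Myr.

80.83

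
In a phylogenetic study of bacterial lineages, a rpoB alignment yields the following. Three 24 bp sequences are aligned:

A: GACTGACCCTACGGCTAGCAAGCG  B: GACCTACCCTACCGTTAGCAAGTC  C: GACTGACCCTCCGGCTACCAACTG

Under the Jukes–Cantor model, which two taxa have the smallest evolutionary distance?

A–B: 6/24 differ, p = 0.250, d = 0.304.
A–C: 4/24 differ, p = 0.167, d = 0.188.
B–C: 8/24 differ, p = 0.333, d = 0.441.
The smallest distance is between A and C.

A and C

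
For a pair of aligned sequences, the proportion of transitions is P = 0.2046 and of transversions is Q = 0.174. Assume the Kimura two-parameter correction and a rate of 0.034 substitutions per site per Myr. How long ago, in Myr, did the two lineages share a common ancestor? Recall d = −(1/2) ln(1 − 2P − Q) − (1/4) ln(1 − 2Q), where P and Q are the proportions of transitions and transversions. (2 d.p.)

8.01

Under the Kimura two-parameter model, d = −½ ln(1 − 2P − Q) − ¼ ln(1 − 2Q).
1 − 2P − Q = 0.4168, giving −½ ln(0.4168) = 0.437574.
1 − 2Q = 0.652, giving −¼ ln(0.652) = 0.106928.
d = 0.437574 + 0.106928 = 0.544502.
Under a molecular clock d = 2μt, so t = d/(2μ) = 0.544502 / (2 × 0.034) = 8.01 Myr.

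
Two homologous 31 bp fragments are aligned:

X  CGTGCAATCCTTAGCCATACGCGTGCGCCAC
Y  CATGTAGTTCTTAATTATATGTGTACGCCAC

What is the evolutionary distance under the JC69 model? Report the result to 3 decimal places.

The sequences differ at 10 of 31 sites (2, 5, 7, 9, 14, 15, 16, 20, 22, 25), so p = 10/31 ≈ 0.322581.
d = −(3/4) ln(1 − 4p/3) = −0.75 ln(1 − 0.430108) = −0.75 ln(0.569892)
  = −0.75 × (-0.562308) = 0.421731 substitutions/site.

0.422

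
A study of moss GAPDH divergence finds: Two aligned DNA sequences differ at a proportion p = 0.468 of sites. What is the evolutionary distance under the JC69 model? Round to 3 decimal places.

d = −(3/4) ln(1 − 4p/3) = −0.75 ln(1 − 0.624) = −0.75 ln(0.376)
  = −0.75 × (-0.978166) = 0.733625 substitutions/site.

0.734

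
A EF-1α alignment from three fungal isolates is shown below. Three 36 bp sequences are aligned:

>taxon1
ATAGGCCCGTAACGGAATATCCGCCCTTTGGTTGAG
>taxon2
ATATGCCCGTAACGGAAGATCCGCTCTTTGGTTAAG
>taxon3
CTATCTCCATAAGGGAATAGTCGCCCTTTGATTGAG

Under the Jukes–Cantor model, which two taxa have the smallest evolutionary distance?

taxon1 and taxon2

taxon1–taxon2: 4/36 differ, p = 0.111, d = 0.120.
taxon1–taxon3: 9/36 differ, p = 0.250, d = 0.304.
taxon2–taxon3: 11/36 differ, p = 0.306, d = 0.392.
The smallest distance is between taxon1 and taxon2.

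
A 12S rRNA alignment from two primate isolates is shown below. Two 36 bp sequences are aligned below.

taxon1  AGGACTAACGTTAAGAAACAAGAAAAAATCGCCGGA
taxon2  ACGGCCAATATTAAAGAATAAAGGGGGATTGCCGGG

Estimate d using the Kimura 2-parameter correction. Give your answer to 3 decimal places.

Of 36 sites, 15 differences are transitions and 1 are transversions, so P = 15/36 ≈ 0.416667 and Q = 1/36 ≈ 0.027778.
Under the Kimura two-parameter model, d = −½ ln(1 − 2P − Q) − ¼ ln(1 − 2Q).
1 − 2P − Q = 0.138888, giving −½ ln(0.138888) = 0.987044.
1 − 2Q = 0.944444, giving −¼ ln(0.944444) = 0.014290.
d = 0.987044 + 0.014290 = 1.001334.

1.001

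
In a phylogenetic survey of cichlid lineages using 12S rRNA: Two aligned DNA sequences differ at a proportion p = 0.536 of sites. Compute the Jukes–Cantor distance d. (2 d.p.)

d = −(3/4) ln(1 − 4p/3) = −0.75 ln(1 − 0.714667) = −0.75 ln(0.285333)
  = −0.75 × (-1.254098) = 0.940574 substitutions/site.

0.94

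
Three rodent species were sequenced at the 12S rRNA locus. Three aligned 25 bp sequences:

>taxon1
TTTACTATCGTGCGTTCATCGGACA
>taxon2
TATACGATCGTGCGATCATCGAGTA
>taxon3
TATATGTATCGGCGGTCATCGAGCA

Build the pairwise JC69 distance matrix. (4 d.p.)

d(taxon1,taxon2) = 0.2892, d(taxon1,taxon3) = 0.6626, d(taxon2,taxon3) = 0.4172

taxon1–taxon2: 6/25 sites differ → p = 0.24, d = −0.75 ln(1 − 0.32) = 0.289247 ≈ 0.2892.
taxon1–taxon3: 11/25 sites differ → p = 0.44, d = −0.75 ln(1 − 0.586667) = 0.662626 ≈ 0.6626.
taxon2–taxon3: 8/25 sites differ → p = 0.32, d = −0.75 ln(1 − 0.426667) = 0.417216 ≈ 0.4172.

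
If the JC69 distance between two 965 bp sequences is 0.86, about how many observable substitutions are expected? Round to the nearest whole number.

494

Invert JC69: p = (3/4)(1 − e^(−4d/3)) = 0.75 × (1 − e^(-1.146667)) = 0.75 × (1 − 0.317694) = 0.511730.
Expected differing sites = pL ≈ 0.511730 × 965 = 493.81945 ≈ 494.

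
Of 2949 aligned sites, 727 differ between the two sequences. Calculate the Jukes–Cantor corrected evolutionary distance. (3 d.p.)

p = 727/2949 ≈ 0.246524.
d = −(3/4) ln(1 − 4p/3) = −0.75 ln(1 − 0.328699) = −0.75 ln(0.671301)
  = −0.75 × (-0.398538) = 0.298904 substitutions/site.

0.299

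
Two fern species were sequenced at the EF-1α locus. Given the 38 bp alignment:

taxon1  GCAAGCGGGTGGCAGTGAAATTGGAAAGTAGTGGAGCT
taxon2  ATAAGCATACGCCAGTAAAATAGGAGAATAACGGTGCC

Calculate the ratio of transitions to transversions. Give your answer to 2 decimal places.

2.75

Transitions are A↔G and C↔T; transversions are all other mismatches.
Transitions: 11. Transversions: 4.
R = 11/4 = 2.75.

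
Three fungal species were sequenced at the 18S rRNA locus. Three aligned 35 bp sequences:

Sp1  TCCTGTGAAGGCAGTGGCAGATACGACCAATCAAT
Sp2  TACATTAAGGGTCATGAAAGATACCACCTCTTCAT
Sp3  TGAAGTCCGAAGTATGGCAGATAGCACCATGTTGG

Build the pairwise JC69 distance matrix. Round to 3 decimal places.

Sp1–Sp2: 15/35 sites differ → p ≈ 0.428571, d = −0.75 ln(1 − 0.571428) = 0.635472 ≈ 0.635.
Sp1–Sp3: 19/35 sites differ → p ≈ 0.542857, d = −0.75 ln(1 − 0.723809) = 0.964997 ≈ 0.965.
Sp2–Sp3: 18/35 sites differ → p ≈ 0.514286, d = −0.75 ln(1 − 0.685715) = 0.868091 ≈ 0.868.

d(Sp1,Sp2) = 0.635, d(Sp1,Sp3) = 0.965, d(Sp2,Sp3) = 0.868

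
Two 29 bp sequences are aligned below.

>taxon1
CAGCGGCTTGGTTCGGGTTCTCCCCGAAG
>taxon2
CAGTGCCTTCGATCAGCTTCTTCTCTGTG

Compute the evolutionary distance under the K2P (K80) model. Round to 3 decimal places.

0.535

Of 29 sites, 5 differences are transitions and 6 are transversions, so P = 5/29 ≈ 0.172414 and Q = 6/29 ≈ 0.206897.
Under the Kimura two-parameter model, d = −½ ln(1 − 2P − Q) − ¼ ln(1 − 2Q).
1 − 2P − Q = 0.448275, giving −½ ln(0.448275) = 0.401174.
1 − 2Q = 0.586206, giving −¼ ln(0.586206) = 0.133521.
d = 0.401174 + 0.133521 = 0.534695.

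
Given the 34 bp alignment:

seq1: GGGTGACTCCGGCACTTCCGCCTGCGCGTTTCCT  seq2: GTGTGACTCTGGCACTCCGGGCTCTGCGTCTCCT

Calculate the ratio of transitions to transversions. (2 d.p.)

Transitions are A↔G and C↔T; transversions are all other mismatches.
Transitions: 4. Transversions: 4.
R = 4/4 = 1.00.

1.00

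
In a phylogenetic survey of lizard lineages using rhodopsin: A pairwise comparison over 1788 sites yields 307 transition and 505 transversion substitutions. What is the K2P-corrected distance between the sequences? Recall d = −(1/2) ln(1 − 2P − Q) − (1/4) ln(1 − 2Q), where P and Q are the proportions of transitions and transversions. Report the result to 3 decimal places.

0.700

P = 307/1788 ≈ 0.1717 and Q = 505/1788 ≈ 0.282438.
Under the Kimura two-parameter model, d = −½ ln(1 − 2P − Q) − ¼ ln(1 − 2Q).
1 − 2P − Q = 0.374162, giving −½ ln(0.374162) = 0.491533.
1 − 2Q = 0.435124, giving −¼ ln(0.435124) = 0.208031.
d = 0.491533 + 0.208031 = 0.699564.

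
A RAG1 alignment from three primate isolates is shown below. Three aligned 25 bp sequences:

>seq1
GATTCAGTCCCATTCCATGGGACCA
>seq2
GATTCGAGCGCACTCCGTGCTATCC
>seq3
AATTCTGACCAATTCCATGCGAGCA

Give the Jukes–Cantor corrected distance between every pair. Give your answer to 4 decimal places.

seq1–seq2: 10/25 sites differ → p = 0.4, d = −0.75 ln(1 − 0.533333) = 0.571605 ≈ 0.5716.
seq1–seq3: 6/25 sites differ → p = 0.24, d = −0.75 ln(1 − 0.32) = 0.289247 ≈ 0.2892.
seq2–seq3: 11/25 sites differ → p = 0.44, d = −0.75 ln(1 − 0.586667) = 0.662626 ≈ 0.6626.

d(seq1,seq2) = 0.5716, d(seq1,seq3) = 0.2892, d(seq2,seq3) = 0.6626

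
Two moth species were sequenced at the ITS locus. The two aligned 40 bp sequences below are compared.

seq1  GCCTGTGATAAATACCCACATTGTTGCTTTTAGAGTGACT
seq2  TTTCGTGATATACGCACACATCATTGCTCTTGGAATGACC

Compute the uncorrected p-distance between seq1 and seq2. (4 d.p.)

0.3500

The sequences differ at 14 of 40 positions.
p = 14/40 = 0.3500.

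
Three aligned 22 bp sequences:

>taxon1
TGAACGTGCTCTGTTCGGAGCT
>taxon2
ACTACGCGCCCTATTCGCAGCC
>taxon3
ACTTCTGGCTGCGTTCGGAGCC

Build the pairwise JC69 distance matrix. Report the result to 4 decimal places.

taxon1–taxon2: 8/22 sites differ → p ≈ 0.363636, d = −0.75 ln(1 − 0.484848) = 0.497470 ≈ 0.4975.
taxon1–taxon3: 9/22 sites differ → p ≈ 0.409091, d = −0.75 ln(1 − 0.545455) = 0.591344 ≈ 0.5913.
taxon2–taxon3: 8/22 sites differ → p ≈ 0.363636, d = −0.75 ln(1 − 0.484848) = 0.497470 ≈ 0.4975.

d(taxon1,taxon2) = 0.4975, d(taxon1,taxon3) = 0.5913, d(taxon2,taxon3) = 0.4975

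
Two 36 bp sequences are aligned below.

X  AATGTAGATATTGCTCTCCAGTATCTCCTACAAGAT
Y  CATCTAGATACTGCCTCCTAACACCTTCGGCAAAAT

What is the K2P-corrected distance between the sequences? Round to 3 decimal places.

Of 36 sites, 11 differences are transitions and 3 are transversions, so P = 11/36 ≈ 0.305556 and Q = 3/36 ≈ 0.083333.
Under the Kimura two-parameter model, d = −½ ln(1 − 2P − Q) − ¼ ln(1 − 2Q).
1 − 2P − Q = 0.305555, giving −½ ln(0.305555) = 0.592813.
1 − 2Q = 0.833334, giving −¼ ln(0.833334) = 0.045580.
d = 0.592813 + 0.045580 = 0.638393.

0.638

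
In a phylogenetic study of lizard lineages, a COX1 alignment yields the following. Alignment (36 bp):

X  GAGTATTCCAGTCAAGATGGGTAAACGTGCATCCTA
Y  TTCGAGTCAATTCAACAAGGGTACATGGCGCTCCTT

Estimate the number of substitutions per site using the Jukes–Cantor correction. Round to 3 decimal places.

The sequences differ at 16 of 36 sites, so p = 16/36 ≈ 0.444444.
d = −(3/4) ln(1 − 4p/3) = −0.75 ln(1 − 0.592592) = −0.75 ln(0.407408)
  = −0.75 × (-0.897940) = 0.673455 substitutions/site.

0.673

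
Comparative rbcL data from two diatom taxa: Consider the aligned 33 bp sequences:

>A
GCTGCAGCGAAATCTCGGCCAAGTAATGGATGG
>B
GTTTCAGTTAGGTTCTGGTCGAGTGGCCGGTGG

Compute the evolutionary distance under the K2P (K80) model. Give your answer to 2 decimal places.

1.11

Of 33 sites, 13 differences are transitions and 3 are transversions, so P = 13/33 ≈ 0.393939 and Q = 3/33 ≈ 0.090909.
Under the Kimura two-parameter model, d = −½ ln(1 − 2P − Q) − ¼ ln(1 − 2Q).
1 − 2P − Q = 0.121213, giving −½ ln(0.121213) = 1.055103.
1 − 2Q = 0.818182, giving −¼ ln(0.818182) = 0.050168.
d = 1.055103 + 0.050168 = 1.105271.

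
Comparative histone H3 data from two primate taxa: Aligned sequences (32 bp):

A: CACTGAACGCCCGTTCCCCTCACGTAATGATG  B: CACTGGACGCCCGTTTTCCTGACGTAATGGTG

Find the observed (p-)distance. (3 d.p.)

0.156

The sequences differ at 5 of 32 positions (sites 6, 16, 17, 21, 30).
p = 5/32 = 0.15625 ≈ 0.156 (to 3 d.p.).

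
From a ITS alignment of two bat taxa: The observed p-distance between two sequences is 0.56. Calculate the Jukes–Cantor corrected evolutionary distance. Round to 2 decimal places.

d = −(3/4) ln(1 − 4p/3) = −0.75 ln(1 − 0.746667) = −0.75 ln(0.253333)
  = −0.75 × (-1.373050) = 1.029788 substitutions/site.

1.03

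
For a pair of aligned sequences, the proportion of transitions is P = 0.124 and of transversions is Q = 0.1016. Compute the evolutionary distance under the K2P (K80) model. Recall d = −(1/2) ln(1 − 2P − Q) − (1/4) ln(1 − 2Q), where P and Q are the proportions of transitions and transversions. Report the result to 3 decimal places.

0.272

Under the Kimura two-parameter model, d = −½ ln(1 − 2P − Q) − ¼ ln(1 − 2Q).
1 − 2P − Q = 0.6504, giving −½ ln(0.6504) = 0.215084.
1 − 2Q = 0.7968, giving −¼ ln(0.7968) = 0.056788.
d = 0.215084 + 0.056788 = 0.271872.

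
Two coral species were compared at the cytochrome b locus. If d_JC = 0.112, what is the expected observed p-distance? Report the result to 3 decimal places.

0.104

p = (3/4)(1 − e^(−4d/3)) = 0.75 × (1 − e^(-0.149333)) = 0.75 × (1 − 0.861282) = 0.104039.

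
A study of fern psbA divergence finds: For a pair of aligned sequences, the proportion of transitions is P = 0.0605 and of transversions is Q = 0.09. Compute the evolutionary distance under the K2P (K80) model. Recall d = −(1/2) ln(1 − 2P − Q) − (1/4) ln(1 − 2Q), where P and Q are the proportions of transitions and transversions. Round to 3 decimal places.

0.168

Under the Kimura two-parameter model, d = −½ ln(1 − 2P − Q) − ¼ ln(1 − 2Q).
1 − 2P − Q = 0.789, giving −½ ln(0.789) = 0.118494.
1 − 2Q = 0.82, giving −¼ ln(0.82) = 0.049613.
d = 0.118494 + 0.049613 = 0.168107.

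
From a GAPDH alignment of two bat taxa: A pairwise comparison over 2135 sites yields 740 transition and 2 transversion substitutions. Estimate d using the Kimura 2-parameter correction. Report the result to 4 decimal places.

0.5928

P = 740/2135 ≈ 0.346604 and Q = 2/2135 ≈ 0.000937.
Under the Kimura two-parameter model, d = −½ ln(1 − 2P − Q) − ¼ ln(1 − 2Q).
1 − 2P − Q = 0.305855, giving −½ ln(0.305855) = 0.592322.
1 − 2Q = 0.998126, giving −¼ ln(0.998126) = 0.000469.
d = 0.592322 + 0.000469 = 0.592791.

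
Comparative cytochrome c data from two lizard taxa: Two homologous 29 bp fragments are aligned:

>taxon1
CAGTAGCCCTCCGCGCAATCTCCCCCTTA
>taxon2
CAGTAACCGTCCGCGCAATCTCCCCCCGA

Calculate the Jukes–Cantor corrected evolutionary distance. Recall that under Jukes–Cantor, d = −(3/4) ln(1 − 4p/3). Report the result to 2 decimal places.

0.15

The sequences differ at 4 of 29 sites (6, 9, 27, 28), so p = 4/29 ≈ 0.137931.
d = −(3/4) ln(1 − 4p/3) = −0.75 ln(1 − 0.183908) = −0.75 ln(0.816092)
  = −0.75 × (-0.203228) = 0.152421 substitutions/site.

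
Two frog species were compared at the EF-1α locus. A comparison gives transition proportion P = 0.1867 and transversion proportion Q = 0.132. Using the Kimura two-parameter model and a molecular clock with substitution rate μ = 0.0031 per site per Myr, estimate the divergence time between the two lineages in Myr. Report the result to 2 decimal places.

Under the Kimura two-parameter model, d = −½ ln(1 − 2P − Q) − ¼ ln(1 − 2Q).
1 − 2P − Q = 0.4946, giving −½ ln(0.4946) = 0.352003.
1 − 2Q = 0.736, giving −¼ ln(0.736) = 0.076631.
d = 0.352003 + 0.076631 = 0.428634.
Under a molecular clock d = 2μt, so t = d/(2μ) = 0.428634 / (2 × 0.0031) = 69.13 Myr.

69.13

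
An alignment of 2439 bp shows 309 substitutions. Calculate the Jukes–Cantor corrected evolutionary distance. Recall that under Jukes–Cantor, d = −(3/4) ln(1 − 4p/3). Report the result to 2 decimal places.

p = 309/2439 ≈ 0.126691.
d = −(3/4) ln(1 − 4p/3) = −0.75 ln(1 − 0.168921) = −0.75 ln(0.831079)
  = −0.75 × (-0.185030) = 0.138773 substitutions/site.

0.14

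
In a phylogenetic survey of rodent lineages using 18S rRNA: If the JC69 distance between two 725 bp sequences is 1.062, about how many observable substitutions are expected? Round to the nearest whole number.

412

Invert JC69: p = (3/4)(1 − e^(−4d/3)) = 0.75 × (1 − e^(-1.416)) = 0.75 × (1 − 0.242683) = 0.567988.
Expected differing sites = pL ≈ 0.567988 × 725 = 411.7913 ≈ 412.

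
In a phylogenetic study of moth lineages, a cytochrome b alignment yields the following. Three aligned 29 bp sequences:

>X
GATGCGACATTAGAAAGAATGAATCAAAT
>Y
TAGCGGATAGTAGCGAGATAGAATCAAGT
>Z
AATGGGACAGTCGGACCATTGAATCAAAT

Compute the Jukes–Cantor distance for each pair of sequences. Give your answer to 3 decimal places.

d(X,Y) = 0.529, d(X,Z) = 0.344, d(Y,Z) = 0.529

X–Y: 11/29 sites differ → p ≈ 0.37931, d = −0.75 ln(1 − 0.505747) = 0.528531 ≈ 0.529.
X–Z: 8/29 sites differ → p ≈ 0.275862, d = −0.75 ln(1 − 0.367816) = 0.343931 ≈ 0.344.
Y–Z: 11/29 sites differ → p ≈ 0.37931, d = −0.75 ln(1 − 0.505747) = 0.528531 ≈ 0.529.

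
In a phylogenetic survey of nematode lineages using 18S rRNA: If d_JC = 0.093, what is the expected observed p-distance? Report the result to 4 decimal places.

0.0875

p = (3/4)(1 − e^(−4d/3)) = 0.75 × (1 − e^(-0.124)) = 0.75 × (1 − 0.883380) = 0.087465.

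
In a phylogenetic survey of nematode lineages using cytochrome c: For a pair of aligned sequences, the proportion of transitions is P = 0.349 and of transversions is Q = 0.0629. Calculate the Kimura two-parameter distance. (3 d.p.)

Under the Kimura two-parameter model, d = −½ ln(1 − 2P − Q) − ¼ ln(1 − 2Q).
1 − 2P − Q = 0.2391, giving −½ ln(0.2391) = 0.715437.
1 − 2Q = 0.8742, giving −¼ ln(0.8742) = 0.033612.
d = 0.715437 + 0.033612 = 0.749049.

0.749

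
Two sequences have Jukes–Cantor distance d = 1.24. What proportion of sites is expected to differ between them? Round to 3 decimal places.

0.606

p = (3/4)(1 − e^(−4d/3)) = 0.75 × (1 − e^(-1.653333)) = 0.75 × (1 − 0.191411) = 0.606442.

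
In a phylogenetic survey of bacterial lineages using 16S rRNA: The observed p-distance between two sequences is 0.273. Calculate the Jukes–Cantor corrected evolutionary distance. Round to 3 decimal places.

0.339

d = −(3/4) ln(1 − 4p/3) = −0.75 ln(1 − 0.364) = −0.75 ln(0.636)
  = −0.75 × (-0.452557) = 0.339418 substitutions/site.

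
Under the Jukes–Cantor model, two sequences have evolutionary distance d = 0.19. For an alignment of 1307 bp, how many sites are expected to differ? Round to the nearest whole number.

Invert JC69: p = (3/4)(1 − e^(−4d/3)) = 0.75 × (1 − e^(-0.253333)) = 0.75 × (1 − 0.776209) = 0.167843.
Expected differing sites = pL ≈ 0.167843 × 1307 = 219.370801 ≈ 219.

219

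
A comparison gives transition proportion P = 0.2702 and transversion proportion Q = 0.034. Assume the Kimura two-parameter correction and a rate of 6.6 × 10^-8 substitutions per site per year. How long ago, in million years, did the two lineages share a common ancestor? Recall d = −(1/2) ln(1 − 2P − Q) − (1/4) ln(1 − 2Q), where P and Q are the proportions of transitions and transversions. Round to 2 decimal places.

Under the Kimura two-parameter model, d = −½ ln(1 − 2P − Q) − ¼ ln(1 − 2Q).
1 − 2P − Q = 0.4256, giving −½ ln(0.4256) = 0.427128.
1 − 2Q = 0.932, giving −¼ ln(0.932) = 0.017606.
d = 0.427128 + 0.017606 = 0.444734.
Under a molecular clock d = 2μt, so t = d/(2μ) = 0.444734 / (2 × 6.6 × 10^-8) = 3.37 million years.

3.37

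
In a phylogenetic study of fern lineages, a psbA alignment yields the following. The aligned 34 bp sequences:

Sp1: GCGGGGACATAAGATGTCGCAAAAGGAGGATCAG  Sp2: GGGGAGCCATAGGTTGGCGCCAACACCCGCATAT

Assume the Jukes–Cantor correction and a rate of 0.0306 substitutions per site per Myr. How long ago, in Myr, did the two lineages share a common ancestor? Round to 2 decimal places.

12.10

The sequences differ at 16 of 34 sites, so p = 16/34 ≈ 0.470588.
d = −(3/4) ln(1 − 4p/3) = −0.75 ln(1 − 0.627451) = −0.75 ln(0.372549)
  = −0.75 × (-0.987387) = 0.740540 substitutions/site.
Under a molecular clock d = 2μt, so t = d/(2μ) = 0.740540 / (2 × 0.0306) = 12.10 Myr.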